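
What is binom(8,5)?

56

C(8,5) = C(8,3) by symmetry.
C(8,3) = (8·7·6) / 3! = 336 / 6 = 56.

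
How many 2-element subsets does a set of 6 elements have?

15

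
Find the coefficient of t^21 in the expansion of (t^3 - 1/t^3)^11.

55

General term: C(11,j)·(t^3)^j·(-1/t^3)^(11-j), with t-exponent 3j − 3(11−j) = 6j − 33.
Set 6j − 33 = 21: j = 9.
C(11,9) = 55; 1^9 = 1; (-1)^2 = 1.
Coefficient = 55 · 1 · 1 = 55.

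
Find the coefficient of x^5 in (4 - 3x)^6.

The general term is C(6,j)·(4)^j·(-3x)^(6-j); the x^5 term has j = 1.
C(6,1) = 6.
Coefficient = C(6,1) · 4^1 · (-3)^5 = 6 · 4 · (-243) = -5832.

-5832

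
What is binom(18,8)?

43758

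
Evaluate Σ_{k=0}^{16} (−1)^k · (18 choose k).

17

The partial alternating sum Σ_{k=0}^{16} (−1)^k C(18,k) = (−1)^16 C(17,16) = 17.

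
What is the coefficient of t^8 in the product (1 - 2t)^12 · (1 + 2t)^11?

84480

Coefficient of t^8 = Σ_{j} C(12,j)·(-2)^j·C(11,8-j)·2^(8-j) for j from 0 to 8.
= 42240 + (-1013760) + 7805952 + (-26019840) + 41817600 + (-33454080) + 13009920 + (-2230272) + 126720 = 84480.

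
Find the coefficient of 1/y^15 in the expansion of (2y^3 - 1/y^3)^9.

-144

General term: C(9,j)·(2y^3)^j·(-1/y^3)^(9-j), with y-exponent 3j − 3(9−j) = 6j − 27.
Set 6j − 27 = -15: j = 2.
C(9,2) = 36; 2^2 = 4; (-1)^7 = -1.
Coefficient = 36 · 4 · (-1) = -144.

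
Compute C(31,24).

C(31,24) = C(31,7) by symmetry.
C(31,7) = (31·30·29·28·27·26·25) / 7! = 13253058000 / 5040 = 2629575.

2629575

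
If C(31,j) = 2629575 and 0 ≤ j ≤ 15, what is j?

C(31,j) increases on 0 ≤ j ≤ 15. C(31,6) = 736281 and C(31,7) = 2629575, so j = 7.

7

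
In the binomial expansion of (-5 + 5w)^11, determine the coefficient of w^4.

-16113281250

The general term is C(11,j)·(-5)^j·(5w)^(11-j); the w^4 term has j = 7.
C(11,7) = 330.
Coefficient = C(11,7) · (-5)^7 · 5^4 = 330 · (-78125) · 625 = -16113281250.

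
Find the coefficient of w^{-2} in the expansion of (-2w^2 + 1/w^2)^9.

2016

General term: C(9,j)·(-2w^2)^j·(1/w^2)^(9-j), with w-exponent 2j − 2(9−j) = 4j − 18.
Set 4j − 18 = -2: j = 4.
C(9,4) = 126; (-2)^4 = 16; 1^5 = 1.
Coefficient = 126 · 16 · 1 = 2016.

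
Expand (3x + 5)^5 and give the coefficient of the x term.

9375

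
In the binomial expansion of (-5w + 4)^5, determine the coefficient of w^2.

16000

The general term is C(5,j)·(-5w)^j·(4)^(5-j); the w^2 term has j = 2.
C(5,2) = 10.
Coefficient = C(5,2) · (-5)^2 · 4^3 = 10 · 25 · 64 = 16000.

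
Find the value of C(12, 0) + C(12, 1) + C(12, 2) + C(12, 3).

299

1 + 12 + 66 + 220 = 299.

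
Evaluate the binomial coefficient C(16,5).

C(16,5) = (16·15·14·13·12) / 5! = 524160 / 120 = 4368.

4368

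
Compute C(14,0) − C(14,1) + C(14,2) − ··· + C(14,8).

The partial alternating sum Σ_{k=0}^{8} (−1)^k C(14,k) = (−1)^8 C(13,8) = 1287.

1287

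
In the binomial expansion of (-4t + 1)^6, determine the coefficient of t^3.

-1280

The general term is C(6,j)·(-4t)^j·(1)^(6-j); the t^3 term has j = 3.
C(6,3) = 20.
Coefficient = C(6,3) · (-4)^3 = 20 · (-64) = -1280.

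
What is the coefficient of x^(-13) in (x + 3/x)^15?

General term: C(15,j)·(x)^j·(3/x)^(15-j), with x-exponent 1j − 1(15−j) = 2j − 15.
Set 2j − 15 = -13: j = 1.
C(15,1) = 15; 1^1 = 1; 3^14 = 4782969.
Coefficient = 15 · 1 · 4782969 = 71744535.

71744535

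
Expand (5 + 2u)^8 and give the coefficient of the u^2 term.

1750000

The general term is C(8,j)·(5)^j·(2u)^(8-j); the u^2 term has j = 6.
C(8,6) = 28.
Coefficient = C(8,6) · 5^6 · 2^2 = 28 · 15625 · 4 = 1750000.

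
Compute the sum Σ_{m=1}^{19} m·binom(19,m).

Differentiating (1+x)^19 and setting x=1: Σ m·C(19,m) = 19·2^18 = 4980736.

4980736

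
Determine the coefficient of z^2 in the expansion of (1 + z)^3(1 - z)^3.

-3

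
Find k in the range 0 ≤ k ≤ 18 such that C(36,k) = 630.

2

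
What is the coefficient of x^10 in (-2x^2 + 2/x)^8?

7168

General term: C(8,j)·(-2x^2)^j·(2/x)^(8-j), with x-exponent 2j − 1(8−j) = 3j − 8.
Set 3j − 8 = 10: j = 6.
C(8,6) = 28; (-2)^6 = 64; 2^2 = 4.
Coefficient = 28 · 64 · 4 = 7168.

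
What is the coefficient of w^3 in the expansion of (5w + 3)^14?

8060188500

The general term is C(14,j)·(5w)^j·(3)^(14-j); the w^3 term has j = 3.
C(14,3) = 364.
Coefficient = C(14,3) · 5^3 · 3^11 = 364 · 125 · 177147 = 8060188500.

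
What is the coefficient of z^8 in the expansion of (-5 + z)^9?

-45

The general term is C(9,j)·(-5)^j·(z)^(9-j); the z^8 term has j = 1.
C(9,1) = 9.
Coefficient = C(9,1) · (-5)^1 = 9 · (-5) = -45.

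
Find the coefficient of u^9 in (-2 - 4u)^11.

The general term is C(11,j)·(-2)^j·(-4u)^(11-j); the u^9 term has j = 2.
C(11,2) = 55.
Coefficient = C(11,2) · (-2)^2 · (-4)^9 = 55 · 4 · (-262144) = -57671680.

-57671680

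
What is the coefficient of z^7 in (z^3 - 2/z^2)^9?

2016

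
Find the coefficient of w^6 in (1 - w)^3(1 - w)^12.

5005

(1 - w)^3(1 - w)^12 = (1 - w)^15, so the coefficient of w^6 is C(15,6)·(-1)^6 = 5005·1 = 5005.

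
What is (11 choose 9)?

C(11,9) = C(11,2) by symmetry.
C(11,2) = (11·10) / 2! = 110 / 2 = 55.

55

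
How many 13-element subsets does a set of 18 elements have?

8568

C(18,13) = C(18,5) by symmetry.
C(18,5) = (18·17·16·15·14) / 5! = 1028160 / 120 = 8568.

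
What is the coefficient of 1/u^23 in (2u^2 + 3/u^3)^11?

General term: C(11,j)·(2u^2)^j·(3/u^3)^(11-j), with u-exponent 2j − 3(11−j) = 5j − 33.
Set 5j − 33 = -23: j = 2.
C(11,2) = 55; 2^2 = 4; 3^9 = 19683.
Coefficient = 55 · 4 · 19683 = 4330260.

4330260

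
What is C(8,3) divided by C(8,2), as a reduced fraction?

C(n,k+1)/C(n,k) = (n−k)/(k+1) = (8−2)/(2+1) = 6/3 = 2.

2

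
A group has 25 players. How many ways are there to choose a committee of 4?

12650

This is C(25,4) = 12650.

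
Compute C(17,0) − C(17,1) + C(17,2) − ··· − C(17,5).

-4368

The partial alternating sum Σ_{k=0}^{5} (−1)^k C(17,k) = (−1)^5 C(16,5) = -4368.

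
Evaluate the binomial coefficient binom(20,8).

125970

C(20,8) = (20·19·18·17·16·15·14·13) / 8! = 5079110400 / 40320 = 125970.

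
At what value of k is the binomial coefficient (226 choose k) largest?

113

C(226,k) is maximized at k = 226/2 = 113.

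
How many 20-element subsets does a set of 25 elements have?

53130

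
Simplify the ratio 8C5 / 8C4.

C(n,k+1)/C(n,k) = (n−k)/(k+1) = (8−4)/(4+1) = 4/5.

4/5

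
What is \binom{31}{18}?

206253075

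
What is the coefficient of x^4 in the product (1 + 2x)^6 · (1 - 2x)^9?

Coefficient of x^4 = Σ_{j} C(6,j)·2^j·C(9,4-j)·(-2)^(4-j) for j from 0 to 4.
= 2016 + (-8064) + 8640 + (-2880) + 240 = -48.

-48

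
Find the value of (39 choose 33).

3262623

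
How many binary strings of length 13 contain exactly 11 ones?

Choose the 11 positions: C(13,11) = 78.

78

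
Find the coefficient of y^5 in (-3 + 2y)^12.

The general term is C(12,j)·(-3)^j·(2y)^(12-j); the y^5 term has j = 7.
C(12,7) = 792.
Coefficient = C(12,7) · (-3)^7 · 2^5 = 792 · (-2187) · 32 = -55427328.

-55427328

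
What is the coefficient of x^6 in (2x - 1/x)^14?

1025024

General term: C(14,j)·(2x)^j·(-1/x)^(14-j), with x-exponent 1j − 1(14−j) = 2j − 14.
Set 2j − 14 = 6: j = 10.
C(14,10) = 1001; 2^10 = 1024; (-1)^4 = 1.
Coefficient = 1001 · 1024 · 1 = 1025024.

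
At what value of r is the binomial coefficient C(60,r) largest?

C(60,r) is maximized at r = 60/2 = 30.

30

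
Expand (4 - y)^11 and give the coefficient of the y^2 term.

14417920

The general term is C(11,j)·(4)^j·(-y)^(11-j); the y^2 term has j = 9.
C(11,9) = 55.
Coefficient = C(11,9) · 4^9 = 55 · 262144 = 14417920.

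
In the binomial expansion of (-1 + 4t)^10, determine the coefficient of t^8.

The general term is C(10,j)·(-1)^j·(4t)^(10-j); the t^8 term has j = 2.
C(10,2) = 45.
Coefficient = C(10,2) · 4^8 = 45 · 65536 = 2949120.

2949120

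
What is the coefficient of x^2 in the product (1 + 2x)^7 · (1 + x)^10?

Coefficient of x^2 = Σ_{j} C(7,j)·2^j·C(10,2-j)·1^(2-j) for j from 0 to 2.
= 45 + 140 + 84 = 269.

269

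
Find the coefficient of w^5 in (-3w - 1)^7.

The general term is C(7,j)·(-3w)^j·(-1)^(7-j); the w^5 term has j = 5.
C(7,5) = 21.
Coefficient = C(7,5) · (-3)^5 = 21 · (-243) = -5103.

-5103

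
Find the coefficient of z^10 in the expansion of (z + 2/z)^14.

364

General term: C(14,j)·(z)^j·(2/z)^(14-j), with z-exponent 1j − 1(14−j) = 2j − 14.
Set 2j − 14 = 10: j = 12.
C(14,12) = 91; 1^12 = 1; 2^2 = 4.
Coefficient = 91 · 1 · 4 = 364.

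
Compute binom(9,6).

C(9,6) = C(9,3) by symmetry.
C(9,3) = (9·8·7) / 3! = 504 / 6 = 84.

84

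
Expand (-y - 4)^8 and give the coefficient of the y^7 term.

32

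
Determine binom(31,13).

206253075

C(31,13) = (31·30·29·28·27·26·25·24·23·22·21·20·19) / 13! = 1284342188088960000 / 6227020800 = 206253075.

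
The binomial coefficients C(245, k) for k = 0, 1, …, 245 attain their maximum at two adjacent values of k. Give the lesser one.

For odd n = 245, C(245,k) peaks at k = (n−1)/2 and (n+1)/2; the lesser is 122.

122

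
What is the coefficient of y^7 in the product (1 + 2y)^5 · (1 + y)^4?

Coefficient of y^7 = Σ_{j} C(5,j)·2^j·C(4,7-j)·1^(7-j) for j from 3 to 5.
= 80 + 320 + 192 = 592.

592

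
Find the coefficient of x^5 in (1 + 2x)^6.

The general term is C(6,j)·(1)^j·(2x)^(6-j); the x^5 term has j = 1.
C(6,1) = 6.
Coefficient = C(6,1) · 2^5 = 6 · 32 = 192.

192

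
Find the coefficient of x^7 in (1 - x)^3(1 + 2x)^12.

-7920

Coefficient of x^7 = Σ_{j} C(3,j)·(-1)^j·C(12,7-j)·2^(7-j) for j from 0 to 3.
= 101376 + (-177408) + 76032 + (-7920) = -7920.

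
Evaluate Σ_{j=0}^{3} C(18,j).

1 + 18 + 153 + 816 = 988.

988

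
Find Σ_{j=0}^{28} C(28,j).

The entries of row 28 sum to 2^28 = 268435456.

268435456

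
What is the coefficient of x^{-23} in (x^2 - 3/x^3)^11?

General term: C(11,j)·(x^2)^j·(-3/x^3)^(11-j), with x-exponent 2j − 3(11−j) = 5j − 33.
Set 5j − 33 = -23: j = 2.
C(11,2) = 55; 1^2 = 1; (-3)^9 = -19683.
Coefficient = 55 · 1 · (-19683) = -1082565.

-1082565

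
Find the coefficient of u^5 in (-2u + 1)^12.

The general term is C(12,j)·(-2u)^j·(1)^(12-j); the u^5 term has j = 5.
C(12,5) = 792.
Coefficient = C(12,5) · (-2)^5 = 792 · (-32) = -25344.

-25344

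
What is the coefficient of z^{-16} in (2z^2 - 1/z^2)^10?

General term: C(10,j)·(2z^2)^j·(-1/z^2)^(10-j), with z-exponent 2j − 2(10−j) = 4j − 20.
Set 4j − 20 = -16: j = 1.
C(10,1) = 10; 2^1 = 2; (-1)^9 = -1.
Coefficient = 10 · 2 · (-1) = -20.

-20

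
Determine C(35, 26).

70607460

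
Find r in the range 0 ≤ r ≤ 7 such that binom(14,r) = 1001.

C(14,r) increases on 0 ≤ r ≤ 7. C(14,3) = 364 and C(14,4) = 1001, so r = 4.

4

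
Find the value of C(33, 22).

193536720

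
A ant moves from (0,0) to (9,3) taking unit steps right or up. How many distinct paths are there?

220

Each path is a sequence of 12 steps with 9 rights: C(12,9) = 220.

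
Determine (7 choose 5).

21

C(7,5) = C(7,2) by symmetry.
C(7,2) = (7·6) / 2! = 42 / 2 = 21.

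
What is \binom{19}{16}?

C(19,16) = C(19,3) by symmetry.
C(19,3) = (19·18·17) / 3! = 5814 / 6 = 969.

969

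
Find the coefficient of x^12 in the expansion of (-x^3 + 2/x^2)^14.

192192

General term: C(14,j)·(-x^3)^j·(2/x^2)^(14-j), with x-exponent 3j − 2(14−j) = 5j − 28.
Set 5j − 28 = 12: j = 8.
C(14,8) = 3003; (-1)^8 = 1; 2^6 = 64.
Coefficient = 3003 · 1 · 64 = 192192.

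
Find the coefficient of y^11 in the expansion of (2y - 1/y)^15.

860160

General term: C(15,j)·(2y)^j·(-1/y)^(15-j), with y-exponent 1j − 1(15−j) = 2j − 15.
Set 2j − 15 = 11: j = 13.
C(15,13) = 105; 2^13 = 8192; (-1)^2 = 1.
Coefficient = 105 · 8192 · 1 = 860160.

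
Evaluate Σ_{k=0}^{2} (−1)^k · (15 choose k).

91

The partial alternating sum Σ_{k=0}^{2} (−1)^k C(15,k) = (−1)^2 C(14,2) = 91.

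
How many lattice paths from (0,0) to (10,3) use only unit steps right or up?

Each path is a sequence of 13 steps with 10 rights: C(13,10) = 286.

286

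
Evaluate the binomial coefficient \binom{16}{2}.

120

C(16,2) = (16·15) / 2! = 240 / 2 = 120.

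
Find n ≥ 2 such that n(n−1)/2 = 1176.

49

n(n−1)/2 = 1176 ⇒ n(n−1) = 2352. Since 49·48 = 2352, n = 49.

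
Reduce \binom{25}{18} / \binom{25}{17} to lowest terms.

4/9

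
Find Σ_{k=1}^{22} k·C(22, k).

46137344

Differentiating (1+x)^22 and setting x=1: Σ k·C(22,k) = 22·2^21 = 46137344.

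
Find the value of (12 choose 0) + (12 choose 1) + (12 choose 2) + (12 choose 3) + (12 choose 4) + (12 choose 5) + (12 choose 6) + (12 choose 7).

3302

1 + 12 + 66 + 220 + 495 + 792 + 924 + 792 = 3302.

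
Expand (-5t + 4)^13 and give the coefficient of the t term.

-1090519040

The general term is C(13,j)·(-5t)^j·(4)^(13-j); the t^1 term has j = 1.
C(13,1) = 13.
Coefficient = C(13,1) · (-5)^1 · 4^12 = 13 · (-5) · 16777216 = -1090519040.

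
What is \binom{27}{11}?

C(27,11) = (27·26·25·24·23·22·21·20·19·18·17) / 11! = 520431047136000 / 39916800 = 13037895.

13037895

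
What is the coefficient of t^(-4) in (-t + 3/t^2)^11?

112266

General term: C(11,j)·(-t)^j·(3/t^2)^(11-j), with t-exponent 1j − 2(11−j) = 3j − 22.
Set 3j − 22 = -4: j = 6.
C(11,6) = 462; (-1)^6 = 1; 3^5 = 243.
Coefficient = 462 · 1 · 243 = 112266.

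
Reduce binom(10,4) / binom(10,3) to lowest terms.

C(n,k+1)/C(n,k) = (n−k)/(k+1) = (10−3)/(3+1) = 7/4.

7/4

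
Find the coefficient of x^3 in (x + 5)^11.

The general term is C(11,j)·(x)^j·(5)^(11-j); the x^3 term has j = 3.
C(11,3) = 165.
Coefficient = C(11,3) · 5^8 = 165 · 390625 = 64453125.

64453125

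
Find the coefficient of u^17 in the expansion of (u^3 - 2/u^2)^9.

General term: C(9,j)·(u^3)^j·(-2/u^2)^(9-j), with u-exponent 3j − 2(9−j) = 5j − 18.
Set 5j − 18 = 17: j = 7.
C(9,7) = 36; 1^7 = 1; (-2)^2 = 4.
Coefficient = 36 · 1 · 4 = 144.

144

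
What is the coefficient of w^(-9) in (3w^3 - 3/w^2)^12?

-116917020

General term: C(12,j)·(3w^3)^j·(-3/w^2)^(12-j), with w-exponent 3j − 2(12−j) = 5j − 24.
Set 5j − 24 = -9: j = 3.
C(12,3) = 220; 3^3 = 27; (-3)^9 = -19683.
Coefficient = 220 · 27 · (-19683) = -116917020.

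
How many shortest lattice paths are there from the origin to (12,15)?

17383860

Each path is a sequence of 27 steps with 12 rights: C(27,12) = 17383860.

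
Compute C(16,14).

120

C(16,14) = C(16,2) by symmetry.
C(16,2) = (16·15) / 2! = 240 / 2 = 120.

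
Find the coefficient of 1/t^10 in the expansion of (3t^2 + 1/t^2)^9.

324

General term: C(9,j)·(3t^2)^j·(1/t^2)^(9-j), with t-exponent 2j − 2(9−j) = 4j − 18.
Set 4j − 18 = -10: j = 2.
C(9,2) = 36; 3^2 = 9; 1^7 = 1.
Coefficient = 36 · 9 · 1 = 324.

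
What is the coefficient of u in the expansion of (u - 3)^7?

The general term is C(7,j)·(u)^j·(-3)^(7-j); the u^1 term has j = 1.
C(7,1) = 7.
Coefficient = C(7,1) · (-3)^6 = 7 · 729 = 5103.

5103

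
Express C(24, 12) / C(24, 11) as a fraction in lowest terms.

C(n,k+1)/C(n,k) = (n−k)/(k+1) = (24−11)/(11+1) = 13/12.

13/12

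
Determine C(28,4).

20475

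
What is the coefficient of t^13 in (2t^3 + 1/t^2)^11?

42240

General term: C(11,j)·(2t^3)^j·(1/t^2)^(11-j), with t-exponent 3j − 2(11−j) = 5j − 22.
Set 5j − 22 = 13: j = 7.
C(11,7) = 330; 2^7 = 128; 1^4 = 1.
Coefficient = 330 · 128 · 1 = 42240.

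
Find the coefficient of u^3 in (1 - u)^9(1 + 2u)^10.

Coefficient of u^3 = Σ_{j} C(9,j)·(-1)^j·C(10,3-j)·2^(3-j) for j from 0 to 3.
= 960 + (-1620) + 720 + (-84) = -24.

-24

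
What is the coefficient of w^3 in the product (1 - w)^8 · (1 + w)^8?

Coefficient of w^3 = Σ_{j} C(8,j)·(-1)^j·C(8,3-j)·1^(3-j) for j from 0 to 3.
= 56 + (-224) + 224 + (-56) = 0.

0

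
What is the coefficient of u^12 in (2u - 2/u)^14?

-229376

General term: C(14,j)·(2u)^j·(-2/u)^(14-j), with u-exponent 1j − 1(14−j) = 2j − 14.
Set 2j − 14 = 12: j = 13.
C(14,13) = 14; 2^13 = 8192; (-2)^1 = -2.
Coefficient = 14 · 8192 · (-2) = -229376.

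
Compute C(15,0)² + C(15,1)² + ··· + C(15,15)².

By Vandermonde's identity, Σ C(15,r)² = C(30,15) = 155117520.

155117520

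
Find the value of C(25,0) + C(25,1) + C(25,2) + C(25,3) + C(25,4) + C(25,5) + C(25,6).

1 + 25 + 300 + 2300 + 12650 + 53130 + 177100 = 245506.

245506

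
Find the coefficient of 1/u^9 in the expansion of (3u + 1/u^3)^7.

General term: C(7,j)·(3u)^j·(1/u^3)^(7-j), with u-exponent 1j − 3(7−j) = 4j − 21.
Set 4j − 21 = -9: j = 3.
C(7,3) = 35; 3^3 = 27; 1^4 = 1.
Coefficient = 35 · 27 · 1 = 945.

945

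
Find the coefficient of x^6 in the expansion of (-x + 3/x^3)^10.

-30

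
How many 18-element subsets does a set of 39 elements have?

62359143990

C(39,18) = (39·38·37·36·35·34·33·32·31·30·29·28·27·26·25·24·23·22) / 18! = 399246543793282239774720000 / 6402373705728000 = 62359143990.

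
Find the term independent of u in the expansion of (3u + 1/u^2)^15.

General term: C(15,j)·(3u)^j·(1/u^2)^(15-j), with u-exponent 1j − 2(15−j) = 3j − 30.
Set 3j − 30 = 0: j = 10.
C(15,10) = 3003; 3^10 = 59049; 1^5 = 1.
Coefficient = 3003 · 59049 · 1 = 177324147.

177324147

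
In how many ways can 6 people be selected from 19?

This is C(19,6) = 27132.

27132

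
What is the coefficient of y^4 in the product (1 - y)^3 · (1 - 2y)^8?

2816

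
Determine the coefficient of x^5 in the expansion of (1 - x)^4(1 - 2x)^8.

Coefficient of x^5 = Σ_{j} C(4,j)·(-1)^j·C(8,5-j)·(-2)^(5-j) for j from 0 to 4.
= (-1792) + (-4480) + (-2688) + (-448) + (-16) = -9424.

-9424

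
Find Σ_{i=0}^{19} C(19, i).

524288

Setting x = 1 in (1+x)^19 gives Σ C(19,i) = 2^19 = 524288.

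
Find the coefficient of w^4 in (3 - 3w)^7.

76545

The general term is C(7,j)·(3)^j·(-3w)^(7-j); the w^4 term has j = 3.
C(7,3) = 35.
Coefficient = C(7,3) · 3^3 · (-3)^4 = 35 · 27 · 81 = 76545.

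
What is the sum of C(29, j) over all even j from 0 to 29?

268435456

Half of (1+1)^29 + (1−1)^29 gives the even-index sum: 2^28 = 268435456.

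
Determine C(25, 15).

C(25,15) = C(25,10) by symmetry.
C(25,10) = (25·24·23·22·21·20·19·18·17·16) / 10! = 11861676288000 / 3628800 = 3268760.

3268760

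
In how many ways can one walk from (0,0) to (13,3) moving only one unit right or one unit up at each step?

Each path is a sequence of 16 steps with 13 rights: C(16,13) = 560.

560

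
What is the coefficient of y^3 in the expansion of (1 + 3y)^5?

The general term is C(5,j)·(1)^j·(3y)^(5-j); the y^3 term has j = 2.
C(5,2) = 10.
Coefficient = C(5,2) · 3^3 = 10 · 27 = 270.

270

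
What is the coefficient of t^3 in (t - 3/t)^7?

189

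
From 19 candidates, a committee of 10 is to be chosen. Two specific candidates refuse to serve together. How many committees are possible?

68068

All 10-subsets: C(19,10) = 92378. Those containing both fixed elements: C(17,8) = 24310.
92378 − 24310 = 68068.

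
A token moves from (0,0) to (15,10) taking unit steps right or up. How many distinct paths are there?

Each path is a sequence of 25 steps with 15 rights: C(25,15) = 3268760.

3268760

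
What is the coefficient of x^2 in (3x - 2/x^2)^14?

945728784

General term: C(14,j)·(3x)^j·(-2/x^2)^(14-j), with x-exponent 1j − 2(14−j) = 3j − 28.
Set 3j − 28 = 2: j = 10.
C(14,10) = 1001; 3^10 = 59049; (-2)^4 = 16.
Coefficient = 1001 · 59049 · 16 = 945728784.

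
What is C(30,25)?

142506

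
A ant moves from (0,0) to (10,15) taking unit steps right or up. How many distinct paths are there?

3268760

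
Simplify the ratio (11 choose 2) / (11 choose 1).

C(n,k+1)/C(n,k) = (n−k)/(k+1) = (11−1)/(1+1) = 10/2 = 5.

5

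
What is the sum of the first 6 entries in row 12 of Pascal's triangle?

1 + 12 + 66 + 220 + 495 + 792 = 1586.

1586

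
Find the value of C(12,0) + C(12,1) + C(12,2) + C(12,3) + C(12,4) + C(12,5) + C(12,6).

2510

1 + 12 + 66 + 220 + 495 + 792 + 924 = 2510.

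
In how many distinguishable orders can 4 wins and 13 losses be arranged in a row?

Choose positions for the wins: C(17,4) = 2380.

2380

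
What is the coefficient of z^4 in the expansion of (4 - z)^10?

860160

The general term is C(10,j)·(4)^j·(-z)^(10-j); the z^4 term has j = 6.
C(10,6) = 210.
Coefficient = C(10,6) · 4^6 = 210 · 4096 = 860160.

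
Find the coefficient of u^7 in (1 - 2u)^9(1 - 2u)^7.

-1464320

Coefficient of u^7 = Σ_{j} C(9,j)·(-2)^j·C(7,7-j)·(-2)^(7-j) for j from 0 to 7.
= (-128) + (-8064) + (-96768) + (-376320) + (-564480) + (-338688) + (-75264) + (-4608) = -1464320.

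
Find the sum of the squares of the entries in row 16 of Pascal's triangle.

By Vandermonde's identity, Σ C(16,i)² = C(32,16) = 601080390.

601080390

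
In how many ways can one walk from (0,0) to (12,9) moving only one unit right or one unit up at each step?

293930

Each path is a sequence of 21 steps with 12 rights: C(21,12) = 293930.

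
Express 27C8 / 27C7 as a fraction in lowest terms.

5/2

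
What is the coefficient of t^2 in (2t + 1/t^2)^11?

General term: C(11,j)·(2t)^j·(1/t^2)^(11-j), with t-exponent 1j − 2(11−j) = 3j − 22.
Set 3j − 22 = 2: j = 8.
C(11,8) = 165; 2^8 = 256; 1^3 = 1.
Coefficient = 165 · 256 · 1 = 42240.

42240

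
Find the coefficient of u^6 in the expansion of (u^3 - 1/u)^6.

-20

General term: C(6,j)·(u^3)^j·(-1/u)^(6-j), with u-exponent 3j − 1(6−j) = 4j − 6.
Set 4j − 6 = 6: j = 3.
C(6,3) = 20; 1^3 = 1; (-1)^3 = -1.
Coefficient = 20 · 1 · (-1) = -20.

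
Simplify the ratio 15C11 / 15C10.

5/11

C(n,k+1)/C(n,k) = (n−k)/(k+1) = (15−10)/(10+1) = 5/11.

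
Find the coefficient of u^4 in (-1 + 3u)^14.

The general term is C(14,j)·(-1)^j·(3u)^(14-j); the u^4 term has j = 10.
C(14,10) = 1001.
Coefficient = C(14,10) · 3^4 = 1001 · 81 = 81081.

81081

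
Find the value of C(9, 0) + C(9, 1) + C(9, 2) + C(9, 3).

1 + 9 + 36 + 84 = 130.

130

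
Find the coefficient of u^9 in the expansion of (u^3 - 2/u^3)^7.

General term: C(7,j)·(u^3)^j·(-2/u^3)^(7-j), with u-exponent 3j − 3(7−j) = 6j − 21.
Set 6j − 21 = 9: j = 5.
C(7,5) = 21; 1^5 = 1; (-2)^2 = 4.
Coefficient = 21 · 1 · 4 = 84.

84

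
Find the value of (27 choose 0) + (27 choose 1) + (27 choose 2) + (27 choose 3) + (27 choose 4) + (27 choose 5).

1 + 27 + 351 + 2925 + 17550 + 80730 = 101584.

101584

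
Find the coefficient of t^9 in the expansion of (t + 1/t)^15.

General term: C(15,j)·(t)^j·(1/t)^(15-j), with t-exponent 1j − 1(15−j) = 2j − 15.
Set 2j − 15 = 9: j = 12.
C(15,12) = 455; 1^12 = 1; 1^3 = 1.
Coefficient = 455 · 1 · 1 = 455.

455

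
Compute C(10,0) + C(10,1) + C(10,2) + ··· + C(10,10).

1024

Setting x = 1 in (1+x)^10 gives Σ C(10,i) = 2^10 = 1024.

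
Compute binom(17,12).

6188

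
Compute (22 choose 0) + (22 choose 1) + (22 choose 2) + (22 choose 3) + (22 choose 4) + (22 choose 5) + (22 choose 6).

110056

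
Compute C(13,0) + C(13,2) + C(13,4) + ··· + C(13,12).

4096

Half of (1+1)^13 + (1−1)^13 gives the even-index sum: 2^12 = 4096.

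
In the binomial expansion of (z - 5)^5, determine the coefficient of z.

The general term is C(5,j)·(z)^j·(-5)^(5-j); the z^1 term has j = 1.
C(5,1) = 5.
Coefficient = C(5,1) · (-5)^4 = 5 · 625 = 3125.

3125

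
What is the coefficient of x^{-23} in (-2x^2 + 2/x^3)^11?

General term: C(11,j)·(-2x^2)^j·(2/x^3)^(11-j), with x-exponent 2j − 3(11−j) = 5j − 33.
Set 5j − 33 = -23: j = 2.
C(11,2) = 55; (-2)^2 = 4; 2^9 = 512.
Coefficient = 55 · 4 · 512 = 112640.

112640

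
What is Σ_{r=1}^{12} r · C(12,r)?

Since r·C(12,r) = 12·C(11,r−1), the sum is 12·2^11 = 12·2048 = 24576.

24576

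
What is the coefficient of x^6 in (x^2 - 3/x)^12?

673596

General term: C(12,j)·(x^2)^j·(-3/x)^(12-j), with x-exponent 2j − 1(12−j) = 3j − 12.
Set 3j − 12 = 6: j = 6.
C(12,6) = 924; 1^6 = 1; (-3)^6 = 729.
Coefficient = 924 · 1 · 729 = 673596.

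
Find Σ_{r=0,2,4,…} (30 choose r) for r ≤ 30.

Half of (1+1)^30 + (1−1)^30 gives the even-index sum: 2^29 = 536870912.

536870912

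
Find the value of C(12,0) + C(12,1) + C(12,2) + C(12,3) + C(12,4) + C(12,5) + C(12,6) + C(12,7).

1 + 12 + 66 + 220 + 495 + 792 + 924 + 792 = 3302.

3302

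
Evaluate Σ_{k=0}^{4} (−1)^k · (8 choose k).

The partial alternating sum Σ_{k=0}^{4} (−1)^k C(8,k) = (−1)^4 C(7,4) = 35.

35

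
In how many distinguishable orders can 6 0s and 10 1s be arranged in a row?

8008

Choose positions for the 0s: C(16,6) = 8008.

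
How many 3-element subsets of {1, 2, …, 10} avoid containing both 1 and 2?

112

All 3-subsets: C(10,3) = 120. Those containing both fixed elements: C(8,1) = 8.
120 − 8 = 112.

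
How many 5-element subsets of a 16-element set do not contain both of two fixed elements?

4004

All 5-subsets: C(16,5) = 4368. Those containing both fixed elements: C(14,3) = 364.
4368 − 364 = 4004.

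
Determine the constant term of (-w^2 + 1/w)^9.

-84

General term: C(9,j)·(-w^2)^j·(1/w)^(9-j), with w-exponent 2j − 1(9−j) = 3j − 9.
Set 3j − 9 = 0: j = 3.
C(9,3) = 84; (-1)^3 = -1; 1^6 = 1.
Coefficient = 84 · (-1) · 1 = -84.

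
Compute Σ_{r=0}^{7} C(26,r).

971712

1 + 26 + 325 + 2600 + 14950 + 65780 + 230230 + 657800 = 971712.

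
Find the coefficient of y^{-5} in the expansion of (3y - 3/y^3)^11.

General term: C(11,j)·(3y)^j·(-3/y^3)^(11-j), with y-exponent 1j − 3(11−j) = 4j − 33.
Set 4j − 33 = -5: j = 7.
C(11,7) = 330; 3^7 = 2187; (-3)^4 = 81.
Coefficient = 330 · 2187 · 81 = 58458510.

58458510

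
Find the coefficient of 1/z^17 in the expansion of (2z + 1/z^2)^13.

2288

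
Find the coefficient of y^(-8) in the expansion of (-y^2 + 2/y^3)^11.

General term: C(11,j)·(-y^2)^j·(2/y^3)^(11-j), with y-exponent 2j − 3(11−j) = 5j − 33.
Set 5j − 33 = -8: j = 5.
C(11,5) = 462; (-1)^5 = -1; 2^6 = 64.
Coefficient = 462 · (-1) · 64 = -29568.

-29568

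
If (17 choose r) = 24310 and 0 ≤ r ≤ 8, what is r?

8

C(17,r) increases on 0 ≤ r ≤ 8. C(17,7) = 19448 and C(17,8) = 24310, so r = 8.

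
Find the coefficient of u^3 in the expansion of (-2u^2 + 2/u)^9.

64512

General term: C(9,j)·(-2u^2)^j·(2/u)^(9-j), with u-exponent 2j − 1(9−j) = 3j − 9.
Set 3j − 9 = 3: j = 4.
C(9,4) = 126; (-2)^4 = 16; 2^5 = 32.
Coefficient = 126 · 16 · 32 = 64512.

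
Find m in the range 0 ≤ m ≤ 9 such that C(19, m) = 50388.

7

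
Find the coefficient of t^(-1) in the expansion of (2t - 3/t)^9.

-489888

General term: C(9,j)·(2t)^j·(-3/t)^(9-j), with t-exponent 1j − 1(9−j) = 2j − 9.
Set 2j − 9 = -1: j = 4.
C(9,4) = 126; 2^4 = 16; (-3)^5 = -243.
Coefficient = 126 · 16 · (-243) = -489888.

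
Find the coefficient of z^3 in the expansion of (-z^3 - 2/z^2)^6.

160

General term: C(6,j)·(-z^3)^j·(-2/z^2)^(6-j), with z-exponent 3j − 2(6−j) = 5j − 12.
Set 5j − 12 = 3: j = 3.
C(6,3) = 20; (-1)^3 = -1; (-2)^3 = -8.
Coefficient = 20 · (-1) · (-8) = 160.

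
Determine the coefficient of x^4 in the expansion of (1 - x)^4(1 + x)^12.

-36

Coefficient of x^4 = Σ_{j} C(4,j)·(-1)^j·C(12,4-j)·1^(4-j) for j from 0 to 4.
= 495 + (-880) + 396 + (-48) + 1 = -36.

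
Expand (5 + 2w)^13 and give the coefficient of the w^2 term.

The general term is C(13,j)·(5)^j·(2w)^(13-j); the w^2 term has j = 11.
C(13,11) = 78.
Coefficient = C(13,11) · 5^11 · 2^2 = 78 · 48828125 · 4 = 15234375000.

15234375000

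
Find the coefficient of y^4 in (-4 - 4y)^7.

-573440

The general term is C(7,j)·(-4)^j·(-4y)^(7-j); the y^4 term has j = 3.
C(7,3) = 35.
Coefficient = C(7,3) · (-4)^3 · (-4)^4 = 35 · (-64) · 256 = -573440.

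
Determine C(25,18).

C(25,18) = C(25,7) by symmetry.
C(25,7) = (25·24·23·22·21·20·19) / 7! = 2422728000 / 5040 = 480700.

480700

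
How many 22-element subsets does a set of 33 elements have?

193536720

C(33,22) = C(33,11) by symmetry.
C(33,11) = (33·32·31·30·29·28·27·26·25·24·23) / 11! = 7725366544896000 / 39916800 = 193536720.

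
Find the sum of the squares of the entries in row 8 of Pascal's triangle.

12870

By Vandermonde's identity, Σ C(8,j)² = C(16,8) = 12870.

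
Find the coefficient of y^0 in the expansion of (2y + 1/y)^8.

1120

General term: C(8,j)·(2y)^j·(1/y)^(8-j), with y-exponent 1j − 1(8−j) = 2j − 8.
Set 2j − 8 = 0: j = 4.
C(8,4) = 70; 2^4 = 16; 1^4 = 1.
Coefficient = 70 · 16 · 1 = 1120.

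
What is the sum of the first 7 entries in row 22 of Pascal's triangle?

110056

1 + 22 + 231 + 1540 + 7315 + 26334 + 74613 = 110056.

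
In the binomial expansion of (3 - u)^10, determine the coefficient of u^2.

295245

The general term is C(10,j)·(3)^j·(-u)^(10-j); the u^2 term has j = 8.
C(10,8) = 45.
Coefficient = C(10,8) · 3^8 = 45 · 6561 = 295245.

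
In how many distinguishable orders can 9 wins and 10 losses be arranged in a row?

92378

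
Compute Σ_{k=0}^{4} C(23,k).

10903

1 + 23 + 253 + 1771 + 8855 = 10903.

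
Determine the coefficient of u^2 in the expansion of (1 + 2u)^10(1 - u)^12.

6

Coefficient of u^2 = Σ_{j} C(10,j)·2^j·C(12,2-j)·(-1)^(2-j) for j from 0 to 2.
= 66 + (-240) + 180 = 6.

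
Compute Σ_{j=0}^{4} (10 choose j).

386

1 + 10 + 45 + 120 + 210 = 386.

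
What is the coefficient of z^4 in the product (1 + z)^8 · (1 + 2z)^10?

Coefficient of z^4 = Σ_{j} C(8,j)·1^j·C(10,4-j)·2^(4-j) for j from 0 to 4.
= 3360 + 7680 + 5040 + 1120 + 70 = 17270.

17270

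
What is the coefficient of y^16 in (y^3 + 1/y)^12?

792

General term: C(12,j)·(y^3)^j·(1/y)^(12-j), with y-exponent 3j − 1(12−j) = 4j − 12.
Set 4j − 12 = 16: j = 7.
C(12,7) = 792; 1^7 = 1; 1^5 = 1.
Coefficient = 792 · 1 · 1 = 792.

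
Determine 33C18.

1037158320

C(33,18) = C(33,15) by symmetry.
C(33,15) = (33·32·31·30·29·28·27·26·25·24·23·22·21·20·19) / 15! = 1356265350621941760000 / 1307674368000 = 1037158320.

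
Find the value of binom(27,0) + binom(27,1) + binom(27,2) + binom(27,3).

1 + 27 + 351 + 2925 = 3304.

3304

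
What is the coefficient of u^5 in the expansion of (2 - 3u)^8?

-108864

The general term is C(8,j)·(2)^j·(-3u)^(8-j); the u^5 term has j = 3.
C(8,3) = 56.
Coefficient = C(8,3) · 2^3 · (-3)^5 = 56 · 8 · (-243) = -108864.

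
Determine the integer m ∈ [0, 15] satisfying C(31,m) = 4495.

3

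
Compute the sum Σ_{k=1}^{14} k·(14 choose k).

Differentiating (1+x)^14 and setting x=1: Σ k·C(14,k) = 14·2^13 = 114688.

114688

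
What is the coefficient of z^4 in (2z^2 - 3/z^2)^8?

-48384

General term: C(8,j)·(2z^2)^j·(-3/z^2)^(8-j), with z-exponent 2j − 2(8−j) = 4j − 16.
Set 4j − 16 = 4: j = 5.
C(8,5) = 56; 2^5 = 32; (-3)^3 = -27.
Coefficient = 56 · 32 · (-27) = -48384.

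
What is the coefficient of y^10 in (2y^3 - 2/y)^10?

-258048

General term: C(10,j)·(2y^3)^j·(-2/y)^(10-j), with y-exponent 3j − 1(10−j) = 4j − 10.
Set 4j − 10 = 10: j = 5.
C(10,5) = 252; 2^5 = 32; (-2)^5 = -32.
Coefficient = 252 · 32 · (-32) = -258048.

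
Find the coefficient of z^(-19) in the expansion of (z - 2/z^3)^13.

329472

General term: C(13,j)·(z)^j·(-2/z^3)^(13-j), with z-exponent 1j − 3(13−j) = 4j − 39.
Set 4j − 39 = -19: j = 5.
C(13,5) = 1287; 1^5 = 1; (-2)^8 = 256.
Coefficient = 1287 · 1 · 256 = 329472.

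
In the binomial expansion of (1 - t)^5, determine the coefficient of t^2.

The general term is C(5,j)·(1)^j·(-t)^(5-j); the t^2 term has j = 3.
C(5,3) = 10.
Coefficient = C(5,3) = 10.

10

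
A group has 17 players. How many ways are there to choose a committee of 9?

24310

This is C(17,9) = 24310.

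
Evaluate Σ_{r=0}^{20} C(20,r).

1048576

Setting x = 1 in (1+x)^20 gives Σ C(20,r) = 2^20 = 1048576.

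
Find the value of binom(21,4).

C(21,4) = (21·20·19·18) / 4! = 143640 / 24 = 5985.

5985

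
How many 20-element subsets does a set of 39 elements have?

68923264410

C(39,20) = C(39,19) by symmetry.
C(39,19) = (39·38·37·36·35·34·33·32·31·30·29·28·27·26·25·24·23·22·21) / 19! = 8384177419658927035269120000 / 121645100408832000 = 68923264410.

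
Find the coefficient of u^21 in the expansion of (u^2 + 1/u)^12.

12

General term: C(12,j)·(u^2)^j·(1/u)^(12-j), with u-exponent 2j − 1(12−j) = 3j − 12.
Set 3j − 12 = 21: j = 11.
C(12,11) = 12; 1^11 = 1; 1^1 = 1.
Coefficient = 12 · 1 · 1 = 12.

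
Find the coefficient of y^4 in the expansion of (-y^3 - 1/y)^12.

General term: C(12,j)·(-y^3)^j·(-1/y)^(12-j), with y-exponent 3j − 1(12−j) = 4j − 12.
Set 4j − 12 = 4: j = 4.
C(12,4) = 495; (-1)^4 = 1; (-1)^8 = 1.
Coefficient = 495 · 1 · 1 = 495.

495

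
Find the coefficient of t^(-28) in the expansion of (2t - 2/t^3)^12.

270336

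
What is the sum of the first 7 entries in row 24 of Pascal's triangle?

190051

1 + 24 + 276 + 2024 + 10626 + 42504 + 134596 = 190051.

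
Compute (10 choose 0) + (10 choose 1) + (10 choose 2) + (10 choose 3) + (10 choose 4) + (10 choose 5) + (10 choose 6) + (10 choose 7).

968

1 + 10 + 45 + 120 + 210 + 252 + 210 + 120 = 968.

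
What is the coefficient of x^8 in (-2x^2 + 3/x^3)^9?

General term: C(9,j)·(-2x^2)^j·(3/x^3)^(9-j), with x-exponent 2j − 3(9−j) = 5j − 27.
Set 5j − 27 = 8: j = 7.
C(9,7) = 36; (-2)^7 = -128; 3^2 = 9.
Coefficient = 36 · (-128) · 9 = -41472.

-41472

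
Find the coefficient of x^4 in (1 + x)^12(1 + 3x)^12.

158994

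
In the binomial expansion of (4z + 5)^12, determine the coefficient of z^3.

The general term is C(12,j)·(4z)^j·(5)^(12-j); the z^3 term has j = 3.
C(12,3) = 220.
Coefficient = C(12,3) · 4^3 · 5^9 = 220 · 64 · 1953125 = 27500000000.

27500000000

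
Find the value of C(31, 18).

206253075

C(31,18) = C(31,13) by symmetry.
C(31,13) = (31·30·29·28·27·26·25·24·23·22·21·20·19) / 13! = 1284342188088960000 / 6227020800 = 206253075.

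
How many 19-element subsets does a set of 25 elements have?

177100

C(25,19) = C(25,6) by symmetry.
C(25,6) = (25·24·23·22·21·20) / 6! = 127512000 / 720 = 177100.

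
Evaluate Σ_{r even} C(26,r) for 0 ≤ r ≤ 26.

33554432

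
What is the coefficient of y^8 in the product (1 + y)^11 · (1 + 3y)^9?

Coefficient of y^8 = Σ_{j} C(11,j)·1^j·C(9,8-j)·3^(8-j) for j from 0 to 8.
= 59049 + 866052 + 3367980 + 5051970 + 3367980 + 1047816 + 149688 + 8910 + 165 = 13919610.

13919610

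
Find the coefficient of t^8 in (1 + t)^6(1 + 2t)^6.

9420

Coefficient of t^8 = Σ_{j} C(6,j)·1^j·C(6,8-j)·2^(8-j) for j from 2 to 6.
= 960 + 3840 + 3600 + 960 + 60 = 9420.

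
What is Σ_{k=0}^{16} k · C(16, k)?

Differentiating (1+x)^16 and setting x=1: Σ k·C(16,k) = 16·2^15 = 524288.

524288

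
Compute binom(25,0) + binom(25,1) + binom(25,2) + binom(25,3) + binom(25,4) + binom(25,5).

1 + 25 + 300 + 2300 + 12650 + 53130 = 68406.

68406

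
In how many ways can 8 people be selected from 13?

1287

This is C(13,8) = 1287.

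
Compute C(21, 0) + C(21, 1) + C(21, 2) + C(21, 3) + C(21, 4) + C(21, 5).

1 + 21 + 210 + 1330 + 5985 + 20349 = 27896.

27896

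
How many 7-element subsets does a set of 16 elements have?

11440

C(16,7) = (16·15·14·13·12·11·10) / 7! = 57657600 / 5040 = 11440.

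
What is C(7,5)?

21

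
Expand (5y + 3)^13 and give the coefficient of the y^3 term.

The general term is C(13,j)·(5y)^j·(3)^(13-j); the y^3 term has j = 3.
C(13,3) = 286.
Coefficient = C(13,3) · 5^3 · 3^10 = 286 · 125 · 59049 = 2111001750.

2111001750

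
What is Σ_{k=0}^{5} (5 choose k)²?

252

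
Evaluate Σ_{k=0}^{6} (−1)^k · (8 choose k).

The partial alternating sum Σ_{k=0}^{6} (−1)^k C(8,k) = (−1)^6 C(7,6) = 7.

7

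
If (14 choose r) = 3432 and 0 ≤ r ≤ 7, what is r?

C(14,r) increases on 0 ≤ r ≤ 7. C(14,6) = 3003 and C(14,7) = 3432, so r = 7.

7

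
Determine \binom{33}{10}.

C(33,10) = (33·32·31·30·29·28·27·26·25·24) / 10! = 335885501952000 / 3628800 = 92561040.

92561040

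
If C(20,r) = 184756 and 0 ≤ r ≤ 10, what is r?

C(20,r) increases on 0 ≤ r ≤ 10. C(20,9) = 167960 and C(20,10) = 184756, so r = 10.

10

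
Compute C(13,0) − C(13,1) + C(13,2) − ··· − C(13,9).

-220

The partial alternating sum Σ_{k=0}^{9} (−1)^k C(13,k) = (−1)^9 C(12,9) = -220.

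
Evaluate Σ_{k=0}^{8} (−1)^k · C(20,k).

The partial alternating sum Σ_{k=0}^{8} (−1)^k C(20,k) = (−1)^8 C(19,8) = 75582.

75582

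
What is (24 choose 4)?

10626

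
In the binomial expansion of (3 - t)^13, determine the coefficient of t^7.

The general term is C(13,j)·(3)^j·(-t)^(13-j); the t^7 term has j = 6.
C(13,6) = 1716.
Coefficient = C(13,6) · 3^6 · (-1)^7 = 1716 · 729 · (-1) = -1250964.

-1250964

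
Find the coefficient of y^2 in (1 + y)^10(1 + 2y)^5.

185

Coefficient of y^2 = Σ_{j} C(10,j)·1^j·C(5,2-j)·2^(2-j) for j from 0 to 2.
= 40 + 100 + 45 = 185.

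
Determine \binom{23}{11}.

C(23,11) = (23·22·21·20·19·18·17·16·15·14·13) / 11! = 53970627110400 / 39916800 = 1352078.

1352078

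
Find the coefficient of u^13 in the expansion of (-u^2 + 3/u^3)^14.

General term: C(14,j)·(-u^2)^j·(3/u^3)^(14-j), with u-exponent 2j − 3(14−j) = 5j − 42.
Set 5j − 42 = 13: j = 11.
C(14,11) = 364; (-1)^11 = -1; 3^3 = 27.
Coefficient = 364 · (-1) · 27 = -9828.

-9828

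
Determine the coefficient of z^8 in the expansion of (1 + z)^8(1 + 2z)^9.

598417

Coefficient of z^8 = Σ_{j} C(8,j)·1^j·C(9,8-j)·2^(8-j) for j from 0 to 8.
= 2304 + 36864 + 150528 + 225792 + 141120 + 37632 + 4032 + 144 + 1 = 598417.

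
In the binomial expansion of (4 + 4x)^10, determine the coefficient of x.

10485760

The general term is C(10,j)·(4)^j·(4x)^(10-j); the x^1 term has j = 9.
C(10,9) = 10.
Coefficient = C(10,9) · 4^9 · 4^1 = 10 · 262144 · 4 = 10485760.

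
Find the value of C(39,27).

C(39,27) = C(39,12) by symmetry.
C(39,12) = (39·38·37·36·35·34·33·32·31·30·29·28) / 12! = 1873278229119897600 / 479001600 = 3910797436.

3910797436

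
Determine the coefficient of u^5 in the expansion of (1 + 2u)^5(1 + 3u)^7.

88085

Coefficient of u^5 = Σ_{j} C(5,j)·2^j·C(7,5-j)·3^(5-j) for j from 0 to 5.
= 5103 + 28350 + 37800 + 15120 + 1680 + 32 = 88085.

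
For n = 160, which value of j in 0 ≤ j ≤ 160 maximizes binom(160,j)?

80

C(160,j) is maximized at j = 160/2 = 80.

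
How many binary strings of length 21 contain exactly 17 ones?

5985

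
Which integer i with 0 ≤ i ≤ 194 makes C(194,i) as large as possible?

97

C(194,i) is maximized at i = 194/2 = 97.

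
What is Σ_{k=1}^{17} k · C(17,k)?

Differentiating (1+x)^17 and setting x=1: Σ k·C(17,k) = 17·2^16 = 1114112.

1114112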